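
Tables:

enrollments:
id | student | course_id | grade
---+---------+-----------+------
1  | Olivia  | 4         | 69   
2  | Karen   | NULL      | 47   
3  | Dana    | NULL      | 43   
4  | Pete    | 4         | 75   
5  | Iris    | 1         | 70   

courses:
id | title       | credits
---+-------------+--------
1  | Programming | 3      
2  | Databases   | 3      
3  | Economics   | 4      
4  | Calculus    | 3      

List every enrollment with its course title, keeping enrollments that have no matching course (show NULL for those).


LEFT JOIN keeps every row from enrollments (the left table); where course_id has no match in courses, the course columns become NULL. Walk through each enrollment:
  - enrollment 1 (Olivia): course_id=4 -> matches Calculus
  - enrollment 2 (Karen): course_id=NULL, no match -> kept with NULL
  - enrollment 3 (Dana): course_id=NULL, no match -> kept with NULL
  - enrollment 4 (Pete): course_id=4 -> matches Calculus
  - enrollment 5 (Iris): course_id=1 -> matches Programming
All 5 rows appear; 2 have NULL course.

SQL:
SELECT a.student, b.title AS course
FROM enrollments a
LEFT JOIN courses b ON a.course_id = b.id

Result:
student | course     
--------+------------
Olivia  | Calculus   
Karen   | NULL       
Dana    | NULL       
Pete    | Calculus   
Iris    | Programming


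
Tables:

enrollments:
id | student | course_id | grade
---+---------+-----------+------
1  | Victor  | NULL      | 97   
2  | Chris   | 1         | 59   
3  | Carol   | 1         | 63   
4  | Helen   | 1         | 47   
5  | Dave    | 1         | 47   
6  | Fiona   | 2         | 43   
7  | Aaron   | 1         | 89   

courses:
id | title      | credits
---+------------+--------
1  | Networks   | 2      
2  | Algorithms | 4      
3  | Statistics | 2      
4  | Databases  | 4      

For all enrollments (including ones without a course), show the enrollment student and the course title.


LEFT JOIN keeps every row from enrollments (the left table); where course_id has no match in courses, the course columns become NULL. Walk through each enrollment:
  - enrollment 1 (Victor): course_id=NULL, no match -> kept with NULL
  - enrollment 2 (Chris): course_id=1 -> matches Networks
  - enrollment 3 (Carol): course_id=1 -> matches Networks
  - enrollment 4 (Helen): course_id=1 -> matches Networks
  - enrollment 5 (Dave): course_id=1 -> matches Networks
  - enrollment 6 (Fiona): course_id=2 -> matches Algorithms
  - enrollment 7 (Aaron): course_id=1 -> matches Networks
All 7 rows appear; 1 has NULL course.

SQL:
SELECT a.student, b.title AS course
FROM enrollments a
LEFT JOIN courses b ON a.course_id = b.id

Result:
student | course    
--------+-----------
Victor  | NULL      
Chris   | Networks  
Carol   | Networks  
Helen   | Networks  
Dave    | Networks  
Fiona   | Algorithms
Aaron   | Networks  


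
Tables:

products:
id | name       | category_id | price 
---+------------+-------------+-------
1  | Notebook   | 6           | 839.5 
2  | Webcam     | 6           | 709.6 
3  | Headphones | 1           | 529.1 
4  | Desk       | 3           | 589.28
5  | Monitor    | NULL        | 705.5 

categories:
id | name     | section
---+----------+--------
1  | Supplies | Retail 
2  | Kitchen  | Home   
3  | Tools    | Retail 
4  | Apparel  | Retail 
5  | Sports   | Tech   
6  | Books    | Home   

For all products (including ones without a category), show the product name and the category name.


LEFT JOIN keeps every row from products (the left table); where category_id has no match in categories, the category columns become NULL. Walk through each product:
  - product 1 (Notebook): category_id=6 -> matches Books
  - product 2 (Webcam): category_id=6 -> matches Books
  - product 3 (Headphones): category_id=1 -> matches Supplies
  - product 4 (Desk): category_id=3 -> matches Tools
  - product 5 (Monitor): category_id=NULL, no match -> kept with NULL
All 5 rows appear; 1 has NULL category.

SQL:
SELECT a.name, b.name AS category
FROM products a
LEFT JOIN categories b ON a.category_id = b.id

Result:
name       | category
-----------+---------
Notebook   | Books   
Webcam     | Books   
Headphones | Supplies
Desk       | Tools   
Monitor    | NULL    


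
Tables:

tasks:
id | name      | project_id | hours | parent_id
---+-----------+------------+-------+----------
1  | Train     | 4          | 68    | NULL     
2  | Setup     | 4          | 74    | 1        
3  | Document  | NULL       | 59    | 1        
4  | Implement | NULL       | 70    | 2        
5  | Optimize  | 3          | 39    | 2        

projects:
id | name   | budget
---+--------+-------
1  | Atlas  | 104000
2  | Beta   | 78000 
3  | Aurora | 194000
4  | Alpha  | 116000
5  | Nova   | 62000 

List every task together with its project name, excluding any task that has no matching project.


INNER JOIN keeps only tasks rows whose project_id matches an id in projects. Walk through each task:
  - task 1 (Train): project_id=4 -> matches Alpha
  - task 2 (Setup): project_id=4 -> matches Alpha
  - task 3 (Document): project_id=NULL, no match -> dropped
  - task 4 (Implement): project_id=NULL, no match -> dropped
  - task 5 (Optimize): project_id=3 -> matches Aurora
So 2 of 5 rows are dropped.

SQL:
SELECT a.name, b.name AS project
FROM tasks a
INNER JOIN projects b ON a.project_id = b.id

Result:
name     | project
---------+--------
Train    | Alpha  
Setup    | Alpha  
Optimize | Aurora 


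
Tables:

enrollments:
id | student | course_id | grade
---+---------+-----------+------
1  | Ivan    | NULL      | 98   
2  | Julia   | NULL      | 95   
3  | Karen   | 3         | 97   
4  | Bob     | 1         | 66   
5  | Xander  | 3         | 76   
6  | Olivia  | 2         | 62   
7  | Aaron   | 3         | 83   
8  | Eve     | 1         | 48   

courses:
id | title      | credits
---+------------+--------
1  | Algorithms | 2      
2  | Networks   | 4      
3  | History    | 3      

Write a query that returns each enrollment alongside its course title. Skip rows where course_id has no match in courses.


INNER JOIN keeps only enrollments rows whose course_id matches an id in courses. Walk through each enrollment:
  - enrollment 1 (Ivan): course_id=NULL, no match -> dropped
  - enrollment 2 (Julia): course_id=NULL, no match -> dropped
  - enrollment 3 (Karen): course_id=3 -> matches History
  - enrollment 4 (Bob): course_id=1 -> matches Algorithms
  - enrollment 5 (Xander): course_id=3 -> matches History
  - enrollment 6 (Olivia): course_id=2 -> matches Networks
  - enrollment 7 (Aaron): course_id=3 -> matches History
  - enrollment 8 (Eve): course_id=1 -> matches Algorithms
So 2 of 8 rows are dropped.

SQL:
SELECT a.student, b.title AS course
FROM enrollments a
INNER JOIN courses b ON a.course_id = b.id

Result:
student | course    
--------+-----------
Karen   | History   
Bob     | Algorithms
Xander  | History   
Olivia  | Networks  
Aaron   | History   
Eve     | Algorithms


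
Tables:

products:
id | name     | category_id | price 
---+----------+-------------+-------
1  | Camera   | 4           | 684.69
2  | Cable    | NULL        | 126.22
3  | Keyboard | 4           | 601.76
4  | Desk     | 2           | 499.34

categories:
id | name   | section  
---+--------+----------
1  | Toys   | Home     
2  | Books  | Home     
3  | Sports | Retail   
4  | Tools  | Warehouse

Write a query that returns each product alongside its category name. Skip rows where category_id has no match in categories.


INNER JOIN keeps only products rows whose category_id matches an id in categories. Walk through each product:
  - product 1 (Camera): category_id=4 -> matches Tools
  - product 2 (Cable): category_id=NULL, no match -> dropped
  - product 3 (Keyboard): category_id=4 -> matches Tools
  - product 4 (Desk): category_id=2 -> matches Books
So 1 of 4 rows is dropped.

SQL:
SELECT a.name, b.name AS category
FROM products a
INNER JOIN categories b ON a.category_id = b.id

Result:
name     | category
---------+---------
Camera   | Tools   
Keyboard | Tools   
Desk     | Books   


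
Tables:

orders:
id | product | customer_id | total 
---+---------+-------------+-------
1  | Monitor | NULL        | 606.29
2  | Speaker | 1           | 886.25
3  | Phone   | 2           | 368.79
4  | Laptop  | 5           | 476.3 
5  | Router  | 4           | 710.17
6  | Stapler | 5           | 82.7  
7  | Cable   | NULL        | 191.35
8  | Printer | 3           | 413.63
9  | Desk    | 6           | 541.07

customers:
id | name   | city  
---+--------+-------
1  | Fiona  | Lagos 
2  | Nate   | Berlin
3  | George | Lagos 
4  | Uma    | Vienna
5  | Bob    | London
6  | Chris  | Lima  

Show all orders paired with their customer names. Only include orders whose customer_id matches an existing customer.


INNER JOIN keeps only orders rows whose customer_id matches an id in customers. Walk through each order:
  - order 1 (Monitor): customer_id=NULL, no match -> dropped
  - order 2 (Speaker): customer_id=1 -> matches Fiona
  - order 3 (Phone): customer_id=2 -> matches Nate
  - order 4 (Laptop): customer_id=5 -> matches Bob
  - order 5 (Router): customer_id=4 -> matches Uma
  - order 6 (Stapler): customer_id=5 -> matches Bob
  - order 7 (Cable): customer_id=NULL, no match -> dropped
  - order 8 (Printer): customer_id=3 -> matches George
  - order 9 (Desk): customer_id=6 -> matches Chris
So 2 of 9 rows are dropped.

SQL:
SELECT a.product, b.name AS customer
FROM orders a
INNER JOIN customers b ON a.customer_id = b.id

Result:
product | customer
--------+---------
Speaker | Fiona   
Phone   | Nate    
Laptop  | Bob     
Router  | Uma     
Stapler | Bob     
Printer | George  
Desk    | Chris   


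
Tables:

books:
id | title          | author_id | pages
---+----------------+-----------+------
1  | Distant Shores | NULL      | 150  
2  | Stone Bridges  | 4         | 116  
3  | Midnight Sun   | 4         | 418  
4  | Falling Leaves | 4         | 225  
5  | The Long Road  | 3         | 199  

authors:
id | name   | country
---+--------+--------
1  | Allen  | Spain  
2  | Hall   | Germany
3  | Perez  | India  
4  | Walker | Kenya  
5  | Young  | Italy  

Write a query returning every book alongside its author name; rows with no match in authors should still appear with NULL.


LEFT JOIN keeps every row from books (the left table); where author_id has no match in authors, the author columns become NULL. Walk through each book:
  - book 1 (Distant Shores): author_id=NULL, no match -> kept with NULL
  - book 2 (Stone Bridges): author_id=4 -> matches Walker
  - book 3 (Midnight Sun): author_id=4 -> matches Walker
  - book 4 (Falling Leaves): author_id=4 -> matches Walker
  - book 5 (The Long Road): author_id=3 -> matches Perez
All 5 rows appear; 1 has NULL author.

SQL:
SELECT a.title, b.name AS author
FROM books a
LEFT JOIN authors b ON a.author_id = b.id

Result:
title          | author
---------------+-------
Distant Shores | NULL  
Stone Bridges  | Walker
Midnight Sun   | Walker
Falling Leaves | Walker
The Long Road  | Perez 


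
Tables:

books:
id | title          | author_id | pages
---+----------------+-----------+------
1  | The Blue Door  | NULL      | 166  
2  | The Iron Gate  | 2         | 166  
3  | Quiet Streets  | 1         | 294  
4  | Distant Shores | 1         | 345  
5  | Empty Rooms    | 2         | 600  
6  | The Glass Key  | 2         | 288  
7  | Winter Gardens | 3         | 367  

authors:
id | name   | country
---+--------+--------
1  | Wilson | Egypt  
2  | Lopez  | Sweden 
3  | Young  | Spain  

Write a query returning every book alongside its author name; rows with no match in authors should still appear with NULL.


LEFT JOIN keeps every row from books (the left table); where author_id has no match in authors, the author columns become NULL. Walk through each book:
  - book 1 (The Blue Door): author_id=NULL, no match -> kept with NULL
  - book 2 (The Iron Gate): author_id=2 -> matches Lopez
  - book 3 (Quiet Streets): author_id=1 -> matches Wilson
  - book 4 (Distant Shores): author_id=1 -> matches Wilson
  - book 5 (Empty Rooms): author_id=2 -> matches Lopez
  - book 6 (The Glass Key): author_id=2 -> matches Lopez
  - book 7 (Winter Gardens): author_id=3 -> matches Young
All 7 rows appear; 1 has NULL author.

SQL:
SELECT a.title, b.name AS author
FROM books a
LEFT JOIN authors b ON a.author_id = b.id

Result:
title          | author
---------------+-------
The Blue Door  | NULL  
The Iron Gate  | Lopez 
Quiet Streets  | Wilson
Distant Shores | Wilson
Empty Rooms    | Lopez 
The Glass Key  | Lopez 
Winter Gardens | Young 


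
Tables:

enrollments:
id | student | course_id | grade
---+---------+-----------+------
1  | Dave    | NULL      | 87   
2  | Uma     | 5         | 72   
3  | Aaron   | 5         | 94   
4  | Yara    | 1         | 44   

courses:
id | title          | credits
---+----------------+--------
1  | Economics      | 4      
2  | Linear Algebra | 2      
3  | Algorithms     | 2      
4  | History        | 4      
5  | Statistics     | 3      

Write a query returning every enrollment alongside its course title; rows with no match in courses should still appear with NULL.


LEFT JOIN keeps every row from enrollments (the left table); where course_id has no match in courses, the course columns become NULL. Walk through each enrollment:
  - enrollment 1 (Dave): course_id=NULL, no match -> kept with NULL
  - enrollment 2 (Uma): course_id=5 -> matches Statistics
  - enrollment 3 (Aaron): course_id=5 -> matches Statistics
  - enrollment 4 (Yara): course_id=1 -> matches Economics
All 4 rows appear; 1 has NULL course.

SQL:
SELECT a.student, b.title AS course
FROM enrollments a
LEFT JOIN courses b ON a.course_id = b.id

Result:
student | course    
--------+-----------
Dave    | NULL      
Uma     | Statistics
Aaron   | Statistics
Yara    | Economics 


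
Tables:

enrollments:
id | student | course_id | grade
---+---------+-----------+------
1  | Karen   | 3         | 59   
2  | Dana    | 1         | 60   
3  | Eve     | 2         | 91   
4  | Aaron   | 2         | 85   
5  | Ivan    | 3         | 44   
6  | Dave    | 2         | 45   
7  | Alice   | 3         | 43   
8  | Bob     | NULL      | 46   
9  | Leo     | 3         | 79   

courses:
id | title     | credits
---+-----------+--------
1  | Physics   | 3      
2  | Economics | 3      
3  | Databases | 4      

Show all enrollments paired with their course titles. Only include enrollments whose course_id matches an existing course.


INNER JOIN keeps only enrollments rows whose course_id matches an id in courses. Walk through each enrollment:
  - enrollment 1 (Karen): course_id=3 -> matches Databases
  - enrollment 2 (Dana): course_id=1 -> matches Physics
  - enrollment 3 (Eve): course_id=2 -> matches Economics
  - enrollment 4 (Aaron): course_id=2 -> matches Economics
  - enrollment 5 (Ivan): course_id=3 -> matches Databases
  - enrollment 6 (Dave): course_id=2 -> matches Economics
  - enrollment 7 (Alice): course_id=3 -> matches Databases
  - enrollment 8 (Bob): course_id=NULL, no match -> dropped
  - enrollment 9 (Leo): course_id=3 -> matches Databases
So 1 of 9 rows is dropped.

SQL:
SELECT a.student, b.title AS course
FROM enrollments a
INNER JOIN courses b ON a.course_id = b.id

Result:
student | course   
--------+----------
Karen   | Databases
Dana    | Physics  
Eve     | Economics
Aaron   | Economics
Ivan    | Databases
Dave    | Economics
Alice   | Databases
Leo     | Databases


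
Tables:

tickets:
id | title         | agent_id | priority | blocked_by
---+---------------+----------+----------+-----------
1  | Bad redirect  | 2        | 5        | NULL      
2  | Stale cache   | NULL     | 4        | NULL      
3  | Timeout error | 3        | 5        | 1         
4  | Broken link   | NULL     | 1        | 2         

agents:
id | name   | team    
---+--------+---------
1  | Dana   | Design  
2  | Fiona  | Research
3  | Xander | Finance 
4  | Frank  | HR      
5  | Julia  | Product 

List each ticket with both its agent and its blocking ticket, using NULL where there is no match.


Two LEFT JOINs from the same base table tickets: one to agents via agent_id, one to tickets itself via blocked_by. Both are LEFT so every ticket is preserved.
Match against agents:
  - ticket 1 (Bad redirect): agent_id=2 -> matches Fiona
  - ticket 2 (Stale cache): agent_id=NULL, no match -> kept with NULL
  - ticket 3 (Timeout error): agent_id=3 -> matches Xander
  - ticket 4 (Broken link): agent_id=NULL, no match -> kept with NULL
Match against tickets (self):
  - ticket 1 (Bad redirect): blocked_by=NULL -> NULL
  - ticket 2 (Stale cache): blocked_by=NULL -> NULL
  - ticket 3 (Timeout error): blocked_by=1 -> Bad redirect
  - ticket 4 (Broken link): blocked_by=2 -> Stale cache

SQL:
SELECT a.title, b.name AS agent, c.title AS blocked_by
FROM tickets a
LEFT JOIN agents b ON a.agent_id = b.id
LEFT JOIN tickets c ON a.blocked_by = c.id

Result:
title         | agent  | blocked_by  
--------------+--------+-------------
Bad redirect  | Fiona  | NULL        
Stale cache   | NULL   | NULL        
Timeout error | Xander | Bad redirect
Broken link   | NULL   | Stale cache 


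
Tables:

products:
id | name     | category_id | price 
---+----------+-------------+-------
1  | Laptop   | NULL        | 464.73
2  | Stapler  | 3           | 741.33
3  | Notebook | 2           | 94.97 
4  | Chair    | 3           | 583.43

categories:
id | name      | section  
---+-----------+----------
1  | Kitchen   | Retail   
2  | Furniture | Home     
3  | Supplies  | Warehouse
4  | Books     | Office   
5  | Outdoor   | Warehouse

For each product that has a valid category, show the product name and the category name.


INNER JOIN keeps only products rows whose category_id matches an id in categories. Walk through each product:
  - product 1 (Laptop): category_id=NULL, no match -> dropped
  - product 2 (Stapler): category_id=3 -> matches Supplies
  - product 3 (Notebook): category_id=2 -> matches Furniture
  - product 4 (Chair): category_id=3 -> matches Supplies
So 1 of 4 rows is dropped.

SQL:
SELECT a.name, b.name AS category
FROM products a
INNER JOIN categories b ON a.category_id = b.id

Result:
name     | category 
---------+----------
Stapler  | Supplies 
Notebook | Furniture
Chair    | Supplies 


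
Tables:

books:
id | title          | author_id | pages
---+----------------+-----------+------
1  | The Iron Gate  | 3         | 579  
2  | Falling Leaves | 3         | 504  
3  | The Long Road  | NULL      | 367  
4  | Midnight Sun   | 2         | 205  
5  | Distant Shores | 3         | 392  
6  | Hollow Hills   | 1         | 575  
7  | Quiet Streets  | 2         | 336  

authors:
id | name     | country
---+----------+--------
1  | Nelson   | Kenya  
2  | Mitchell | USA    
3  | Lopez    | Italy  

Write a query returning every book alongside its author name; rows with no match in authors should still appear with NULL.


LEFT JOIN keeps every row from books (the left table); where author_id has no match in authors, the author columns become NULL. Walk through each book:
  - book 1 (The Iron Gate): author_id=3 -> matches Lopez
  - book 2 (Falling Leaves): author_id=3 -> matches Lopez
  - book 3 (The Long Road): author_id=NULL, no match -> kept with NULL
  - book 4 (Midnight Sun): author_id=2 -> matches Mitchell
  - book 5 (Distant Shores): author_id=3 -> matches Lopez
  - book 6 (Hollow Hills): author_id=1 -> matches Nelson
  - book 7 (Quiet Streets): author_id=2 -> matches Mitchell
All 7 rows appear; 1 has NULL author.

SQL:
SELECT a.title, b.name AS author
FROM books a
LEFT JOIN authors b ON a.author_id = b.id

Result:
title          | author  
---------------+---------
The Iron Gate  | Lopez   
Falling Leaves | Lopez   
The Long Road  | NULL    
Midnight Sun   | Mitchell
Distant Shores | Lopez   
Hollow Hills   | Nelson  
Quiet Streets  | Mitchell


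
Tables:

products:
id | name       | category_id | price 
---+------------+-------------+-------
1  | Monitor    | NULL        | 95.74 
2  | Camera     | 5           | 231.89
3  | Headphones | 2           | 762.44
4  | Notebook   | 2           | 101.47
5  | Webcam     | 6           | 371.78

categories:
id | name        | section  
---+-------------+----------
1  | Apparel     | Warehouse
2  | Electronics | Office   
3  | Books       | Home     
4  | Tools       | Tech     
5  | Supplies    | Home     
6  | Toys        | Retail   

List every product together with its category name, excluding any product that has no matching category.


INNER JOIN keeps only products rows whose category_id matches an id in categories. Walk through each product:
  - product 1 (Monitor): category_id=NULL, no match -> dropped
  - product 2 (Camera): category_id=5 -> matches Supplies
  - product 3 (Headphones): category_id=2 -> matches Electronics
  - product 4 (Notebook): category_id=2 -> matches Electronics
  - product 5 (Webcam): category_id=6 -> matches Toys
So 1 of 5 rows is dropped.

SQL:
SELECT a.name, b.name AS category
FROM products a
INNER JOIN categories b ON a.category_id = b.id

Result:
name       | category   
-----------+------------
Camera     | Supplies   
Headphones | Electronics
Notebook   | Electronics
Webcam     | Toys       


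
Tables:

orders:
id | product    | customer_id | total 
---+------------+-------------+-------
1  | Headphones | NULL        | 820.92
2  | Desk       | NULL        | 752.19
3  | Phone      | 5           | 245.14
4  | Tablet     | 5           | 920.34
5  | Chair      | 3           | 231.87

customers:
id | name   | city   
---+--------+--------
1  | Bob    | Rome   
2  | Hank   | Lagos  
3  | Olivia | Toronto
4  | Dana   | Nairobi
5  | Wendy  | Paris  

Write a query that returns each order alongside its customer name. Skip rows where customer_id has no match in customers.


INNER JOIN keeps only orders rows whose customer_id matches an id in customers. Walk through each order:
  - order 1 (Headphones): customer_id=NULL, no match -> dropped
  - order 2 (Desk): customer_id=NULL, no match -> dropped
  - order 3 (Phone): customer_id=5 -> matches Wendy
  - order 4 (Tablet): customer_id=5 -> matches Wendy
  - order 5 (Chair): customer_id=3 -> matches Olivia
So 2 of 5 rows are dropped.

SQL:
SELECT a.product, b.name AS customer
FROM orders a
INNER JOIN customers b ON a.customer_id = b.id

Result:
product | customer
--------+---------
Phone   | Wendy   
Tablet  | Wendy   
Chair   | Olivia  


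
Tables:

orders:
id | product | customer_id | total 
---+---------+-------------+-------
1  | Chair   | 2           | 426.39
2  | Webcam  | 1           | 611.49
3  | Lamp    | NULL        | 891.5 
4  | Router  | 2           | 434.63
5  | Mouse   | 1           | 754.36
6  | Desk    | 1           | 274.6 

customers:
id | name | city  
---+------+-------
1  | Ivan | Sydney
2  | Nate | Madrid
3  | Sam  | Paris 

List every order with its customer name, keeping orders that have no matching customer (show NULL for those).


LEFT JOIN keeps every row from orders (the left table); where customer_id has no match in customers, the customer columns become NULL. Walk through each order:
  - order 1 (Chair): customer_id=2 -> matches Nate
  - order 2 (Webcam): customer_id=1 -> matches Ivan
  - order 3 (Lamp): customer_id=NULL, no match -> kept with NULL
  - order 4 (Router): customer_id=2 -> matches Nate
  - order 5 (Mouse): customer_id=1 -> matches Ivan
  - order 6 (Desk): customer_id=1 -> matches Ivan
All 6 rows appear; 1 has NULL customer.

SQL:
SELECT a.product, b.name AS customer
FROM orders a
LEFT JOIN customers b ON a.customer_id = b.id

Result:
product | customer
--------+---------
Chair   | Nate    
Webcam  | Ivan    
Lamp    | NULL    
Router  | Nate    
Mouse   | Ivan    
Desk    | Ivan    


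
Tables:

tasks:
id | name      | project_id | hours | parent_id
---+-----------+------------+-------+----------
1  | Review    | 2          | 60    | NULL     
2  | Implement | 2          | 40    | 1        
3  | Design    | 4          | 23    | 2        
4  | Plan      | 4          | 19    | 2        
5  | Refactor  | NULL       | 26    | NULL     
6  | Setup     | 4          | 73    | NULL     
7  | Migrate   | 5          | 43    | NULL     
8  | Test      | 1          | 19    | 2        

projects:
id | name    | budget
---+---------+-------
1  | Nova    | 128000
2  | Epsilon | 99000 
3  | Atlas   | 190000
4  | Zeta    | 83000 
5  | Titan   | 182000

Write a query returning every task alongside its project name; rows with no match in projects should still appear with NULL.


LEFT JOIN keeps every row from tasks (the left table); where project_id has no match in projects, the project columns become NULL. Walk through each task:
  - task 1 (Review): project_id=2 -> matches Epsilon
  - task 2 (Implement): project_id=2 -> matches Epsilon
  - task 3 (Design): project_id=4 -> matches Zeta
  - task 4 (Plan): project_id=4 -> matches Zeta
  - task 5 (Refactor): project_id=NULL, no match -> kept with NULL
  - task 6 (Setup): project_id=4 -> matches Zeta
  - task 7 (Migrate): project_id=5 -> matches Titan
  - task 8 (Test): project_id=1 -> matches Nova
All 8 rows appear; 1 has NULL project.

SQL:
SELECT a.name, b.name AS project
FROM tasks a
LEFT JOIN projects b ON a.project_id = b.id

Result:
name      | project
----------+--------
Review    | Epsilon
Implement | Epsilon
Design    | Zeta   
Plan      | Zeta   
Refactor  | NULL   
Setup     | Zeta   
Migrate   | Titan  
Test      | Nova   


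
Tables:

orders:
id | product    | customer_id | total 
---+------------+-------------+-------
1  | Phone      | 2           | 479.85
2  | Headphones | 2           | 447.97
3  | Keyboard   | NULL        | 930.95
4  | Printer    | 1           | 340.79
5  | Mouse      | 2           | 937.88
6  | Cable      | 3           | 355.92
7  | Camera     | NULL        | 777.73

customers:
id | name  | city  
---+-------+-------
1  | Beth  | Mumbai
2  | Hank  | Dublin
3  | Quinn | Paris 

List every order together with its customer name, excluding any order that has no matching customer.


INNER JOIN keeps only orders rows whose customer_id matches an id in customers. Walk through each order:
  - order 1 (Phone): customer_id=2 -> matches Hank
  - order 2 (Headphones): customer_id=2 -> matches Hank
  - order 3 (Keyboard): customer_id=NULL, no match -> dropped
  - order 4 (Printer): customer_id=1 -> matches Beth
  - order 5 (Mouse): customer_id=2 -> matches Hank
  - order 6 (Cable): customer_id=3 -> matches Quinn
  - order 7 (Camera): customer_id=NULL, no match -> dropped
So 2 of 7 rows are dropped.

SQL:
SELECT a.product, b.name AS customer
FROM orders a
INNER JOIN customers b ON a.customer_id = b.id

Result:
product    | customer
-----------+---------
Phone      | Hank    
Headphones | Hank    
Printer    | Beth    
Mouse      | Hank    
Cable      | Quinn   


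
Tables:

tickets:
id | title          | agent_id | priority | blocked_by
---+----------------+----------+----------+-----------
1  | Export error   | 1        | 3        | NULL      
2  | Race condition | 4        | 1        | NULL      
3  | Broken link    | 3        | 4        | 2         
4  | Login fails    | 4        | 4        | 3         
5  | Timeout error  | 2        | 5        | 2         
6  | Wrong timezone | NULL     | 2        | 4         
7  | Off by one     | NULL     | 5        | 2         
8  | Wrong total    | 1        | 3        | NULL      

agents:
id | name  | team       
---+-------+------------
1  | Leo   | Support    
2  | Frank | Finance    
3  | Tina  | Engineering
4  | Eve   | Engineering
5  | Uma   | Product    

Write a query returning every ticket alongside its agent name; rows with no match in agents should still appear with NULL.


LEFT JOIN keeps every row from tickets (the left table); where agent_id has no match in agents, the agent columns become NULL. Walk through each ticket:
  - ticket 1 (Export error): agent_id=1 -> matches Leo
  - ticket 2 (Race condition): agent_id=4 -> matches Eve
  - ticket 3 (Broken link): agent_id=3 -> matches Tina
  - ticket 4 (Login fails): agent_id=4 -> matches Eve
  - ticket 5 (Timeout error): agent_id=2 -> matches Frank
  - ticket 6 (Wrong timezone): agent_id=NULL, no match -> kept with NULL
  - ticket 7 (Off by one): agent_id=NULL, no match -> kept with NULL
  - ticket 8 (Wrong total): agent_id=1 -> matches Leo
All 8 rows appear; 2 have NULL agent.

SQL:
SELECT a.title, b.name AS agent
FROM tickets a
LEFT JOIN agents b ON a.agent_id = b.id

Result:
title          | agent
---------------+------
Export error   | Leo  
Race condition | Eve  
Broken link    | Tina 
Login fails    | Eve  
Timeout error  | Frank
Wrong timezone | NULL 
Off by one     | NULL 
Wrong total    | Leo  


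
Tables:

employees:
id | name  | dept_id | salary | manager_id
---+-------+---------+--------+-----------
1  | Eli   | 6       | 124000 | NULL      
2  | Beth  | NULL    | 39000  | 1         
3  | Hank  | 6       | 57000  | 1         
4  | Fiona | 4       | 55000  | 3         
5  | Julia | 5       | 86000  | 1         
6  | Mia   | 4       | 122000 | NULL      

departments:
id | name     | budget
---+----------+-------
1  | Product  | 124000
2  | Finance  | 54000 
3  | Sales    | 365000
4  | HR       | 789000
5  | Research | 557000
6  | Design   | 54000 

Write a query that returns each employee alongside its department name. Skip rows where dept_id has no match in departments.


INNER JOIN keeps only employees rows whose dept_id matches an id in departments. Walk through each employee:
  - employee 1 (Eli): dept_id=6 -> matches Design
  - employee 2 (Beth): dept_id=NULL, no match -> dropped
  - employee 3 (Hank): dept_id=6 -> matches Design
  - employee 4 (Fiona): dept_id=4 -> matches HR
  - employee 5 (Julia): dept_id=5 -> matches Research
  - employee 6 (Mia): dept_id=4 -> matches HR
So 1 of 6 rows is dropped.

SQL:
SELECT a.name, b.name AS department
FROM employees a
INNER JOIN departments b ON a.dept_id = b.id

Result:
name  | department
------+-----------
Eli   | Design    
Hank  | Design    
Fiona | HR        
Julia | Research  
Mia   | HR        


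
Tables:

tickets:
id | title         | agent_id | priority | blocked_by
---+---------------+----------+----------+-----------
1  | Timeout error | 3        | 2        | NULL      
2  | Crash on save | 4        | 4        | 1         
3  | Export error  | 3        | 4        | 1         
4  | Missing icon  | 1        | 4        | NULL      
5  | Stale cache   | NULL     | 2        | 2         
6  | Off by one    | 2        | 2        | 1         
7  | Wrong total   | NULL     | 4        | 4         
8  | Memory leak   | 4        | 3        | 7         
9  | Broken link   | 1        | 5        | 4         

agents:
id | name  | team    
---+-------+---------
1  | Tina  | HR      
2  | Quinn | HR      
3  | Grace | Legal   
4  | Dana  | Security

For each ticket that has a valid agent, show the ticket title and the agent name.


INNER JOIN keeps only tickets rows whose agent_id matches an id in agents. Walk through each ticket:
  - ticket 1 (Timeout error): agent_id=3 -> matches Grace
  - ticket 2 (Crash on save): agent_id=4 -> matches Dana
  - ticket 3 (Export error): agent_id=3 -> matches Grace
  - ticket 4 (Missing icon): agent_id=1 -> matches Tina
  - ticket 5 (Stale cache): agent_id=NULL, no match -> dropped
  - ticket 6 (Off by one): agent_id=2 -> matches Quinn
  - ticket 7 (Wrong total): agent_id=NULL, no match -> dropped
  - ticket 8 (Memory leak): agent_id=4 -> matches Dana
  - ticket 9 (Broken link): agent_id=1 -> matches Tina
So 2 of 9 rows are dropped.

SQL:
SELECT a.title, b.name AS agent
FROM tickets a
INNER JOIN agents b ON a.agent_id = b.id

Result:
title         | agent
--------------+------
Timeout error | Grace
Crash on save | Dana 
Export error  | Grace
Missing icon  | Tina 
Off by one    | Quinn
Memory leak   | Dana 
Broken link   | Tina 


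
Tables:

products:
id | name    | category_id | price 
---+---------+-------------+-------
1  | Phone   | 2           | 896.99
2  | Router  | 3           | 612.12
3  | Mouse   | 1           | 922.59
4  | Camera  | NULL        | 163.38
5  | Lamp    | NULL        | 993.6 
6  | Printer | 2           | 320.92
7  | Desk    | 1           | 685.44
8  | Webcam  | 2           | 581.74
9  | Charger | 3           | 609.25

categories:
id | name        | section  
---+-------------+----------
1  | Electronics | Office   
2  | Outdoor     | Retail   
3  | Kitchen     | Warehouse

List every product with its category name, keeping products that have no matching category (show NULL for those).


LEFT JOIN keeps every row from products (the left table); where category_id has no match in categories, the category columns become NULL. Walk through each product:
  - product 1 (Phone): category_id=2 -> matches Outdoor
  - product 2 (Router): category_id=3 -> matches Kitchen
  - product 3 (Mouse): category_id=1 -> matches Electronics
  - product 4 (Camera): category_id=NULL, no match -> kept with NULL
  - product 5 (Lamp): category_id=NULL, no match -> kept with NULL
  - product 6 (Printer): category_id=2 -> matches Outdoor
  - product 7 (Desk): category_id=1 -> matches Electronics
  - product 8 (Webcam): category_id=2 -> matches Outdoor
  - product 9 (Charger): category_id=3 -> matches Kitchen
All 9 rows appear; 2 have NULL category.

SQL:
SELECT a.name, b.name AS category
FROM products a
LEFT JOIN categories b ON a.category_id = b.id

Result:
name    | category   
--------+------------
Phone   | Outdoor    
Router  | Kitchen    
Mouse   | Electronics
Camera  | NULL       
Lamp    | NULL       
Printer | Outdoor    
Desk    | Electronics
Webcam  | Outdoor    
Charger | Kitchen    


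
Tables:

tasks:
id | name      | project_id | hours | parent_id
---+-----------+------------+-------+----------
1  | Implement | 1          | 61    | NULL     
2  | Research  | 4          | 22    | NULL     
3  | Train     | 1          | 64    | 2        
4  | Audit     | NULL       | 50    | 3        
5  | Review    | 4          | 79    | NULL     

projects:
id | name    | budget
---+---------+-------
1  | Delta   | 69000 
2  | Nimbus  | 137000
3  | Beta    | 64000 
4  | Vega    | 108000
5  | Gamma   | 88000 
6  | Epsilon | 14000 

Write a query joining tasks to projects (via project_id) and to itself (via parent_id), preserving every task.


Two LEFT JOINs from the same base table tasks: one to projects via project_id, one to tasks itself via parent_id. Both are LEFT so every task is preserved.
Match against projects:
  - task 1 (Implement): project_id=1 -> matches Delta
  - task 2 (Research): project_id=4 -> matches Vega
  - task 3 (Train): project_id=1 -> matches Delta
  - task 4 (Audit): project_id=NULL, no match -> kept with NULL
  - task 5 (Review): project_id=4 -> matches Vega
Match against tasks (self):
  - task 1 (Implement): parent_id=NULL -> NULL
  - task 2 (Research): parent_id=NULL -> NULL
  - task 3 (Train): parent_id=2 -> Research
  - task 4 (Audit): parent_id=3 -> Train
  - task 5 (Review): parent_id=NULL -> NULL

SQL:
SELECT a.name, b.name AS project, c.name AS parent
FROM tasks a
LEFT JOIN projects b ON a.project_id = b.id
LEFT JOIN tasks c ON a.parent_id = c.id

Result:
name      | project | parent  
----------+---------+---------
Implement | Delta   | NULL    
Research  | Vega    | NULL    
Train     | Delta   | Research
Audit     | NULL    | Train   
Review    | Vega    | NULL    


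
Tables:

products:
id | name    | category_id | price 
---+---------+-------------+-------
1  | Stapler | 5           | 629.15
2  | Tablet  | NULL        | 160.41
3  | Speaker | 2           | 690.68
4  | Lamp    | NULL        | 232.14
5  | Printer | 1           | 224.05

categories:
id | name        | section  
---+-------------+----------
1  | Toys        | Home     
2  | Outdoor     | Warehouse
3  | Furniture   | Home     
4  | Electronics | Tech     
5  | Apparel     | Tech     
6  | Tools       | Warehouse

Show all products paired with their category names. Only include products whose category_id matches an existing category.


INNER JOIN keeps only products rows whose category_id matches an id in categories. Walk through each product:
  - product 1 (Stapler): category_id=5 -> matches Apparel
  - product 2 (Tablet): category_id=NULL, no match -> dropped
  - product 3 (Speaker): category_id=2 -> matches Outdoor
  - product 4 (Lamp): category_id=NULL, no match -> dropped
  - product 5 (Printer): category_id=1 -> matches Toys
So 2 of 5 rows are dropped.

SQL:
SELECT a.name, b.name AS category
FROM products a
INNER JOIN categories b ON a.category_id = b.id

Result:
name    | category
--------+---------
Stapler | Apparel 
Speaker | Outdoor 
Printer | Toys    


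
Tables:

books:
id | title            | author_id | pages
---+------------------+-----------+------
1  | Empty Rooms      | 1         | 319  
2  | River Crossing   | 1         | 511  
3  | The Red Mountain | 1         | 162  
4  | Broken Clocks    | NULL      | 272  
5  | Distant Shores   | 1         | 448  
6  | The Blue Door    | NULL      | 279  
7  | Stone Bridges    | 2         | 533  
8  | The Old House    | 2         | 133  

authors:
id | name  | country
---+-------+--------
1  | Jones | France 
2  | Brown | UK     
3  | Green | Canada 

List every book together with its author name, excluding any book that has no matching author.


INNER JOIN keeps only books rows whose author_id matches an id in authors. Walk through each book:
  - book 1 (Empty Rooms): author_id=1 -> matches Jones
  - book 2 (River Crossing): author_id=1 -> matches Jones
  - book 3 (The Red Mountain): author_id=1 -> matches Jones
  - book 4 (Broken Clocks): author_id=NULL, no match -> dropped
  - book 5 (Distant Shores): author_id=1 -> matches Jones
  - book 6 (The Blue Door): author_id=NULL, no match -> dropped
  - book 7 (Stone Bridges): author_id=2 -> matches Brown
  - book 8 (The Old House): author_id=2 -> matches Brown
So 2 of 8 rows are dropped.

SQL:
SELECT a.title, b.name AS author
FROM books a
INNER JOIN authors b ON a.author_id = b.id

Result:
title            | author
-----------------+-------
Empty Rooms      | Jones 
River Crossing   | Jones 
The Red Mountain | Jones 
Distant Shores   | Jones 
Stone Bridges    | Brown 
The Old House    | Brown 


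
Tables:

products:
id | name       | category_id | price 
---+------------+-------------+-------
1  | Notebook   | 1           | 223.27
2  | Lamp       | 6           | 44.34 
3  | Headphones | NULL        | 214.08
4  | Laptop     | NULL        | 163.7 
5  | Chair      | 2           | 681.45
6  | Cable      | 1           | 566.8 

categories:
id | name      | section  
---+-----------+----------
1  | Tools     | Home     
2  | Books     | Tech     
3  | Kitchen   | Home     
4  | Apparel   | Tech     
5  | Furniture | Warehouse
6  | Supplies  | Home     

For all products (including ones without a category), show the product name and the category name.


LEFT JOIN keeps every row from products (the left table); where category_id has no match in categories, the category columns become NULL. Walk through each product:
  - product 1 (Notebook): category_id=1 -> matches Tools
  - product 2 (Lamp): category_id=6 -> matches Supplies
  - product 3 (Headphones): category_id=NULL, no match -> kept with NULL
  - product 4 (Laptop): category_id=NULL, no match -> kept with NULL
  - product 5 (Chair): category_id=2 -> matches Books
  - product 6 (Cable): category_id=1 -> matches Tools
All 6 rows appear; 2 have NULL category.

SQL:
SELECT a.name, b.name AS category
FROM products a
LEFT JOIN categories b ON a.category_id = b.id

Result:
name       | category
-----------+---------
Notebook   | Tools   
Lamp       | Supplies
Headphones | NULL    
Laptop     | NULL    
Chair      | Books   
Cable      | Tools   


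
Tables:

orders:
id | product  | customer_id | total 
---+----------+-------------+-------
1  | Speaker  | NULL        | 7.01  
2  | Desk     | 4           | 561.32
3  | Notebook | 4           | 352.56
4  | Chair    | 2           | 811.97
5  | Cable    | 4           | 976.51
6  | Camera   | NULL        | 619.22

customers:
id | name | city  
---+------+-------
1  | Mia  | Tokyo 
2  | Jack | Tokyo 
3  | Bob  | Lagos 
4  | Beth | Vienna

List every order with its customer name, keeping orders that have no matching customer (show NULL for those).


LEFT JOIN keeps every row from orders (the left table); where customer_id has no match in customers, the customer columns become NULL. Walk through each order:
  - order 1 (Speaker): customer_id=NULL, no match -> kept with NULL
  - order 2 (Desk): customer_id=4 -> matches Beth
  - order 3 (Notebook): customer_id=4 -> matches Beth
  - order 4 (Chair): customer_id=2 -> matches Jack
  - order 5 (Cable): customer_id=4 -> matches Beth
  - order 6 (Camera): customer_id=NULL, no match -> kept with NULL
All 6 rows appear; 2 have NULL customer.

SQL:
SELECT a.product, b.name AS customer
FROM orders a
LEFT JOIN customers b ON a.customer_id = b.id

Result:
product  | customer
---------+---------
Speaker  | NULL    
Desk     | Beth    
Notebook | Beth    
Chair    | Jack    
Cable    | Beth    
Camera   | NULL    
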